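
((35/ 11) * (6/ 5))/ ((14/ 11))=3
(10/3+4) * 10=220/3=73.33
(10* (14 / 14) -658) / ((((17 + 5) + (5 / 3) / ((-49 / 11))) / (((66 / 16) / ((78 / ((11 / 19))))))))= -130977 / 142766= -0.92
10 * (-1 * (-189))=1890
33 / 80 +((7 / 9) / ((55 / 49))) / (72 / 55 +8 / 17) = 60043 / 74880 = 0.80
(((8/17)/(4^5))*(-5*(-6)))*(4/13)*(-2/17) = -15/30056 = -0.00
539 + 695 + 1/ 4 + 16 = 5001/ 4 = 1250.25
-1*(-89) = 89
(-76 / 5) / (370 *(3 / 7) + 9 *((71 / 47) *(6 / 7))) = -6251 / 70005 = -0.09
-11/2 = -5.50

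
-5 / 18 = -0.28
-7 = -7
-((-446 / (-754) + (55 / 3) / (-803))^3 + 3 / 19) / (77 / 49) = -25585058189581751 / 117625824664957323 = -0.22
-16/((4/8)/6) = -192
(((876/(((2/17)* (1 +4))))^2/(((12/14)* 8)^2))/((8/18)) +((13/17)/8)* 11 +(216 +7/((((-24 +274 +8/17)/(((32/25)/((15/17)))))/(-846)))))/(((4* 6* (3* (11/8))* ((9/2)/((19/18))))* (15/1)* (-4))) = -2339255187398647/557244800640000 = -4.20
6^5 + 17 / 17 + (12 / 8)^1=15557 / 2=7778.50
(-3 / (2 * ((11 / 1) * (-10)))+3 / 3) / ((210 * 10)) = 223 / 462000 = 0.00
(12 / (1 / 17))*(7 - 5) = 408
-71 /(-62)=71 /62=1.15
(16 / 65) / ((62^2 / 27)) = 108 / 62465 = 0.00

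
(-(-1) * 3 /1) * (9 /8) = 27 /8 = 3.38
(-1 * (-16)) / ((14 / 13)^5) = 371293 / 33614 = 11.05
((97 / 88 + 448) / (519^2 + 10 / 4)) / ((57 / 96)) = 316168 / 112593943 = 0.00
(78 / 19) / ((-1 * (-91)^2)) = -6 / 12103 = -0.00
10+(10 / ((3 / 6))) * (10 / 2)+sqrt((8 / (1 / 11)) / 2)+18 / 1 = 2 * sqrt(11)+128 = 134.63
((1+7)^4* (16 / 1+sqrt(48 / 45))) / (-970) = -32768 / 485-8192* sqrt(15) / 7275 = -71.92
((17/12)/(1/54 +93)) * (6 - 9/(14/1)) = 11475/140644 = 0.08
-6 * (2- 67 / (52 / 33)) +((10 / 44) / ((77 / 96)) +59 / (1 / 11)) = 19652405 / 22022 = 892.40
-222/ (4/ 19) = -2109/ 2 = -1054.50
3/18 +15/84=29/84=0.35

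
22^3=10648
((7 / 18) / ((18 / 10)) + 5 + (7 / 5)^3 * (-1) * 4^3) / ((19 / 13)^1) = -44857787 / 384750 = -116.59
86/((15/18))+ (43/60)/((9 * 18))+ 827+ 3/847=930.21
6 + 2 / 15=92 / 15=6.13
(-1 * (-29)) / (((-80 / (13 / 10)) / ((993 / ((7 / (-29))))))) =10856469 / 5600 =1938.66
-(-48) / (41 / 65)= 3120 / 41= 76.10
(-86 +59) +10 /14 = -184 /7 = -26.29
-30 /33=-10 /11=-0.91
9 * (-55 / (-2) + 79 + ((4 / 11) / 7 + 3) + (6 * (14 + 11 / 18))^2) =10803865 / 154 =70154.97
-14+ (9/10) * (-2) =-79/5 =-15.80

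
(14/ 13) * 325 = 350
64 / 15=4.27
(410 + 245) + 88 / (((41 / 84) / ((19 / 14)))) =36887 / 41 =899.68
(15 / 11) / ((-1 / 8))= -120 / 11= -10.91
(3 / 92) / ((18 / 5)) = 5 / 552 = 0.01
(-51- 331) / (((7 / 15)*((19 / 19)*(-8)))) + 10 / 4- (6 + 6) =2599 / 28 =92.82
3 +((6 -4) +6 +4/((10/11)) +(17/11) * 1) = 16.95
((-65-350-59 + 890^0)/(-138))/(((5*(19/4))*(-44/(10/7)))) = -43/9177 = -0.00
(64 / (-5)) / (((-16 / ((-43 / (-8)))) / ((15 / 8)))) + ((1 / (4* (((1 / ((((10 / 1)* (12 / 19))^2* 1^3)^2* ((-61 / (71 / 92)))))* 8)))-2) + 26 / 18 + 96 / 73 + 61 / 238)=-45385869779043671 / 11574575340048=-3921.17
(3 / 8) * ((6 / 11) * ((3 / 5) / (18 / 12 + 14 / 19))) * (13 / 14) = 6669 / 130900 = 0.05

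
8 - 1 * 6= 2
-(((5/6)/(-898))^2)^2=-625/842772484935936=-0.00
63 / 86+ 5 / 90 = 305 / 387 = 0.79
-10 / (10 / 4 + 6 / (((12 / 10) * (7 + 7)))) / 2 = -1.75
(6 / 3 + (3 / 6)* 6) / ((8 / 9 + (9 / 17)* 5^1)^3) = 17907885 / 158340421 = 0.11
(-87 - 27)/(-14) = 57/7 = 8.14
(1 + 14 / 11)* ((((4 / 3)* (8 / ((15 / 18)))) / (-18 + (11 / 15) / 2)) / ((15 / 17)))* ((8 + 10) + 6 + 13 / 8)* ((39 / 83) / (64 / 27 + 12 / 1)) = -73394100 / 46848769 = -1.57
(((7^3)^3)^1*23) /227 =928132961 /227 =4088691.46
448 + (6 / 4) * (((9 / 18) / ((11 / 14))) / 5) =49301 / 110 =448.19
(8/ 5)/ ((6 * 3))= 4/ 45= 0.09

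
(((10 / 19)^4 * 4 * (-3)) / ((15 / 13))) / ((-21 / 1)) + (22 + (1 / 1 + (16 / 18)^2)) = 1760707969 / 73892007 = 23.83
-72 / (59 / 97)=-6984 / 59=-118.37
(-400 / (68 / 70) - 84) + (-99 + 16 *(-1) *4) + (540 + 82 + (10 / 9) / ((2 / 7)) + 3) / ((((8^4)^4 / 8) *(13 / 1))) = -11525371153417740809 / 17495429021171712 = -658.76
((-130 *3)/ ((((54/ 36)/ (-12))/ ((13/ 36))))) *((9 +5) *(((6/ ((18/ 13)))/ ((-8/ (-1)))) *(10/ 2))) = 42719.44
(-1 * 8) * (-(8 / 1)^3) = 4096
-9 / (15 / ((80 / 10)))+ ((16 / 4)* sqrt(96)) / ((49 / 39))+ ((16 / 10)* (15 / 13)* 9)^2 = 624* sqrt(6) / 49+ 229224 / 845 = 302.46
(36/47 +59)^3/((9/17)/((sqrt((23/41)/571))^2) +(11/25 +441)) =216656630035975/994889192473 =217.77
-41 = -41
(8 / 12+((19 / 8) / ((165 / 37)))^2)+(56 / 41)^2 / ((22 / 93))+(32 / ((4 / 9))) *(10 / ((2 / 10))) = 10570189776529 / 2928974400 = 3608.84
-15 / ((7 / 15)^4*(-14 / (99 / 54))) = 2784375 / 67228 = 41.42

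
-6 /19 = -0.32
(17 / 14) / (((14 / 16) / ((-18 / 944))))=-153 / 5782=-0.03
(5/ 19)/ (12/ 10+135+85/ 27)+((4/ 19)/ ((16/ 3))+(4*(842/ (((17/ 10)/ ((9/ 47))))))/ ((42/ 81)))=365680238568/ 499773701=731.69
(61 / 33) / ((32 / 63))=1281 / 352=3.64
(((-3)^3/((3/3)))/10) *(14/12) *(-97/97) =63/20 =3.15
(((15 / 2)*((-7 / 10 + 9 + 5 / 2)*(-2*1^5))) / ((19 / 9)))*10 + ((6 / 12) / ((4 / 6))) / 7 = -408183 / 532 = -767.26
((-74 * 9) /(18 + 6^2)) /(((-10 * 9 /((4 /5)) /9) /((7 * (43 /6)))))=49.50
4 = 4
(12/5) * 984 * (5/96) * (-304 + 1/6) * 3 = -224229/2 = -112114.50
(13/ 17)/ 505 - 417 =-3579932/ 8585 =-417.00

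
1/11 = 0.09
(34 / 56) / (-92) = -0.01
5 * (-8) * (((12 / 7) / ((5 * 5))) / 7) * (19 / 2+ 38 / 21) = -4.43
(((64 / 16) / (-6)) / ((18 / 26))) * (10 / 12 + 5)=-455 / 81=-5.62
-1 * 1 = -1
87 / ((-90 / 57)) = -551 / 10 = -55.10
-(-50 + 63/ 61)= 2987/ 61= 48.97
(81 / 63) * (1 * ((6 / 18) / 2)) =3 / 14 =0.21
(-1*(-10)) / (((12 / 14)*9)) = 35 / 27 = 1.30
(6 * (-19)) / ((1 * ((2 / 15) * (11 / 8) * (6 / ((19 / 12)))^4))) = -12380495 / 4105728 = -3.02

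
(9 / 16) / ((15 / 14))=21 / 40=0.52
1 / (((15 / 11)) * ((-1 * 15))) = -11 / 225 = -0.05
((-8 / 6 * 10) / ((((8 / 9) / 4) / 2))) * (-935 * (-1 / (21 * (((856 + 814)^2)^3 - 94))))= -18700 / 75921865587291499671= -0.00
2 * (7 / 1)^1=14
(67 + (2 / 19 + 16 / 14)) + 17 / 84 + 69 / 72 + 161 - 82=157907 / 1064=148.41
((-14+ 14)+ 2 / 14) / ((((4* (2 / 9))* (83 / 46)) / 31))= 6417 / 2324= 2.76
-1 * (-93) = 93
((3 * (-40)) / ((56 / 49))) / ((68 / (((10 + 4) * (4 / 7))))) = -210 / 17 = -12.35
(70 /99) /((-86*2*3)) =-0.00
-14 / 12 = -1.17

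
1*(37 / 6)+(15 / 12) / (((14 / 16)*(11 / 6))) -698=-319267 / 462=-691.05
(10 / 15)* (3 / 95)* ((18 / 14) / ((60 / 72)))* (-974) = -105192 / 3325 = -31.64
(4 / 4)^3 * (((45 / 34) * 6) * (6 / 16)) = 405 / 136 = 2.98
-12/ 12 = -1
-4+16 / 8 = -2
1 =1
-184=-184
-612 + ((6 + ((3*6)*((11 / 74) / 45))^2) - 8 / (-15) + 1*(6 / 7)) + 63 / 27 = -432868414 / 718725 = -602.27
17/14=1.21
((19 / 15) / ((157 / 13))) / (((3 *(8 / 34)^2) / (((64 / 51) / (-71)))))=-16796 / 1504845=-0.01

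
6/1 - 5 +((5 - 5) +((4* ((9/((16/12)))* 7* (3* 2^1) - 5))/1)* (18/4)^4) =3654485/8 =456810.62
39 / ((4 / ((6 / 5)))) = 117 / 10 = 11.70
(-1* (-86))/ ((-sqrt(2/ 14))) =-86* sqrt(7) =-227.53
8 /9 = 0.89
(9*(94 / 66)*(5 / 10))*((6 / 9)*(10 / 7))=470 / 77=6.10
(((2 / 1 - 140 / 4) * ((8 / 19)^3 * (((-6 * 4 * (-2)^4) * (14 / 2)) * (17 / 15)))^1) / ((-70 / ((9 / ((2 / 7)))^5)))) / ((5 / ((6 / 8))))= -427589299678464 / 857375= -498719113.20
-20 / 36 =-5 / 9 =-0.56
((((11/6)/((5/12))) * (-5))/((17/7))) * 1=-154/17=-9.06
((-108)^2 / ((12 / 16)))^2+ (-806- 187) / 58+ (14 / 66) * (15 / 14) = 77154835187 / 319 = 241864687.11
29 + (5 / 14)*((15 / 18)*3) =29.89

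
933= 933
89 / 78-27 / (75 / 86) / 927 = 222467 / 200850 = 1.11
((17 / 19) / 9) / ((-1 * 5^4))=-17 / 106875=-0.00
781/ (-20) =-781/ 20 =-39.05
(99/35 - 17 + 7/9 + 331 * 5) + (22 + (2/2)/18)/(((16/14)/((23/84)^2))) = 1192462289/725760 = 1643.05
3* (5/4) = 15/4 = 3.75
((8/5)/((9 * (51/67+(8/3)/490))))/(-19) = -26264/2151921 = -0.01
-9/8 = -1.12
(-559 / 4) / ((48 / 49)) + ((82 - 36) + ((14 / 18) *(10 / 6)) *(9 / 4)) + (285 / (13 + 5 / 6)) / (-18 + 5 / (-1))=-34688411 / 366528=-94.64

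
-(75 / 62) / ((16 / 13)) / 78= -25 / 1984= -0.01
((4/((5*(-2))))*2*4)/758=-8/1895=-0.00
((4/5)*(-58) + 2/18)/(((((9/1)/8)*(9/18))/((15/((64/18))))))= -2083/6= -347.17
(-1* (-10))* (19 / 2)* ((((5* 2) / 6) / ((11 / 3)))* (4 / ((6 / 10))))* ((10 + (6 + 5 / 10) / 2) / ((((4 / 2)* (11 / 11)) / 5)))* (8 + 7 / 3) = 19510625 / 198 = 98538.51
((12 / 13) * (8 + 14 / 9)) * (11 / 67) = 3784 / 2613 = 1.45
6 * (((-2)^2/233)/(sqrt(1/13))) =0.37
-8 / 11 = -0.73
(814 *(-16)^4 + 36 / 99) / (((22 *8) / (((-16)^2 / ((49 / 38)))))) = 60175423.10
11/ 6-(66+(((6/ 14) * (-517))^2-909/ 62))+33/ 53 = -11869013536/ 241521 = -49142.78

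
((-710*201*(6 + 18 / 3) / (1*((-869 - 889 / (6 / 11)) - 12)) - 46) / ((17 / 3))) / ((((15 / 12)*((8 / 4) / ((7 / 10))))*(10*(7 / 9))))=25871751 / 6402625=4.04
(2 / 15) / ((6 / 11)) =11 / 45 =0.24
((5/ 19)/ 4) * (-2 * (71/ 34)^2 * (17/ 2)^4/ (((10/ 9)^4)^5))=-17711882766361627666808049/ 48640000000000000000000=-364.14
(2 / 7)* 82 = 164 / 7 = 23.43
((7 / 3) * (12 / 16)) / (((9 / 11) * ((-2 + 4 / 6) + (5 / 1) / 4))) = -77 / 3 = -25.67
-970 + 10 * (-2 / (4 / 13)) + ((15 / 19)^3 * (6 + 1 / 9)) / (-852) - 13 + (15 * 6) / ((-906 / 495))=-322724752513 / 294141356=-1097.18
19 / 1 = 19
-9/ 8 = -1.12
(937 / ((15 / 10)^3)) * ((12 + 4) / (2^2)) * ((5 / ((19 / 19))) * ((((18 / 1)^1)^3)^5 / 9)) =4162371856881895342080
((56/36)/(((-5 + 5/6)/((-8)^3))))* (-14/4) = -50176/75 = -669.01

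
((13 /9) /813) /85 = 13 /621945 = 0.00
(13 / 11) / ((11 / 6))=78 / 121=0.64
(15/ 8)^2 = 225/ 64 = 3.52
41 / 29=1.41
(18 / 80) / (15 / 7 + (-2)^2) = 63 / 1720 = 0.04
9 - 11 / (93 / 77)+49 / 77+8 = 8725 / 1023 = 8.53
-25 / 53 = -0.47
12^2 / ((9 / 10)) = 160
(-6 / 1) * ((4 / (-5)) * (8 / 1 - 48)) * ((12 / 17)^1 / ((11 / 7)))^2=-1354752 / 34969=-38.74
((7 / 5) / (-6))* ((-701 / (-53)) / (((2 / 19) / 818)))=-38132297 / 1590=-23982.58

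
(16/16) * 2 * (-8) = -16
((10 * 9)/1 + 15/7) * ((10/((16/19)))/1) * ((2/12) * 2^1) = 20425/56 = 364.73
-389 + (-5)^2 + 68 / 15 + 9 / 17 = -91529 / 255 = -358.94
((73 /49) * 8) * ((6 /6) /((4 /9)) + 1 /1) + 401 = 21547 /49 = 439.73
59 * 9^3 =43011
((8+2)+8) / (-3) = -6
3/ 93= 1/ 31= 0.03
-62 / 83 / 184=-31 / 7636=-0.00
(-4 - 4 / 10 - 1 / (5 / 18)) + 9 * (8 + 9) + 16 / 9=1321 / 9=146.78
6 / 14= 3 / 7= 0.43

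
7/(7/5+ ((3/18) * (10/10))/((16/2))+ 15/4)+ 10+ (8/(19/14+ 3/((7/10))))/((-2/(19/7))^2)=9583774/686273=13.96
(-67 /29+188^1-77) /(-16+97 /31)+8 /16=-7.94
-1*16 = -16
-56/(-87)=56/87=0.64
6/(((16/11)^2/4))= 363/32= 11.34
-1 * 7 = -7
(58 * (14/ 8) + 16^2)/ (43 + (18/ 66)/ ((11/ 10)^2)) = 951665/ 115066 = 8.27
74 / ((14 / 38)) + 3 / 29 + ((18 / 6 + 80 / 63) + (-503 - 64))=-660953 / 1827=-361.77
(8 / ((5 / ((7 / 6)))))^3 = 21952 / 3375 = 6.50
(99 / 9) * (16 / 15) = 176 / 15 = 11.73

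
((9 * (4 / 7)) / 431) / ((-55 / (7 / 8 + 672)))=-6921 / 47410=-0.15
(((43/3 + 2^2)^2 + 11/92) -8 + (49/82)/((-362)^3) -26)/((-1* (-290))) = 1.04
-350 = -350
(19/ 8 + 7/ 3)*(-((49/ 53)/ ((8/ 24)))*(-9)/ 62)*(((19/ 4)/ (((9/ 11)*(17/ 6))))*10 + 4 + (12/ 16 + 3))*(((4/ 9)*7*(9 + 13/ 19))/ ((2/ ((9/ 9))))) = 5135683777/ 6368268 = 806.45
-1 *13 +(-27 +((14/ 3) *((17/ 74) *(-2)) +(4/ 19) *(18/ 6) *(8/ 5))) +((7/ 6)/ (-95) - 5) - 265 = -6562067/ 21090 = -311.15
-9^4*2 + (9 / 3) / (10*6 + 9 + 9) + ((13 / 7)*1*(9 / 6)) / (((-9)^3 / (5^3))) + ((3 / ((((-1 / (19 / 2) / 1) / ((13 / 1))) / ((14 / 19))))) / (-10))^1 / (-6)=-5805542243 / 442260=-13126.99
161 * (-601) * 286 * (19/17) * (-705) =370688488170/17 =21805205186.47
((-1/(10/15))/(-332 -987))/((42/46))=0.00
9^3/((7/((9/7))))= 133.90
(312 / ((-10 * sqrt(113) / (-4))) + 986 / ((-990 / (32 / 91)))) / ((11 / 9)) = -15776 / 55055 + 5616 * sqrt(113) / 6215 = 9.32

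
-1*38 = -38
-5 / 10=-0.50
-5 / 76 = -0.07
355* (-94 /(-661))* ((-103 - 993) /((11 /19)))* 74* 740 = -5233469006.85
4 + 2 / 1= 6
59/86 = 0.69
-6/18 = -1/3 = -0.33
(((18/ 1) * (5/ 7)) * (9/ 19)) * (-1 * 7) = -810/ 19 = -42.63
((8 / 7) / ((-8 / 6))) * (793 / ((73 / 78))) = -371124 / 511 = -726.27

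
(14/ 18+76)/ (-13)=-691/ 117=-5.91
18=18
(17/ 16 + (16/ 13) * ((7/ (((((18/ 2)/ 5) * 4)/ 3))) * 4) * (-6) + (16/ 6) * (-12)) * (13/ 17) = -24355/ 272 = -89.54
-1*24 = -24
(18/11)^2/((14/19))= 3078/847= 3.63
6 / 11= 0.55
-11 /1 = -11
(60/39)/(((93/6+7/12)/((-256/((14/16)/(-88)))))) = 43253760/17563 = 2462.78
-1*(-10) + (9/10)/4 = 409/40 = 10.22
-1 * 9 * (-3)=27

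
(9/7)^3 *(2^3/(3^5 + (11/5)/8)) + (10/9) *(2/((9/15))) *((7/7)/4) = 89741885/90118791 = 1.00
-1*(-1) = 1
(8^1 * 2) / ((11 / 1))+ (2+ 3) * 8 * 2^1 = 896 / 11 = 81.45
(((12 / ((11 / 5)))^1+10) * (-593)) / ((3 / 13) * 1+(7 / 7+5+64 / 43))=-11270558 / 9493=-1187.25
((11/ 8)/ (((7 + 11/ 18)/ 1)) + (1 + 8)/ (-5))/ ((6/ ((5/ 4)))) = -1479/ 4384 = -0.34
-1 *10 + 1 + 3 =-6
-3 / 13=-0.23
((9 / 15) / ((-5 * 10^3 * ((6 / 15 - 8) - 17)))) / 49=1 / 10045000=0.00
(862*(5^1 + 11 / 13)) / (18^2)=16378 / 1053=15.55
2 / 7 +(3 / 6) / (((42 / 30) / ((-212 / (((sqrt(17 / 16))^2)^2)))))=-135102 / 2023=-66.78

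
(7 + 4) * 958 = 10538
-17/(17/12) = -12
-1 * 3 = -3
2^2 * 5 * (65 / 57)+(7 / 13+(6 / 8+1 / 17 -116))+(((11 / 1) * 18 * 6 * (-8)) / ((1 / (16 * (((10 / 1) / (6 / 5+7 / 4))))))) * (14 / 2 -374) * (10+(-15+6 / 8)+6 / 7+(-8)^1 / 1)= -44851843811568173 / 20810244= -2155277170.78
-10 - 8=-18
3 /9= 1 /3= 0.33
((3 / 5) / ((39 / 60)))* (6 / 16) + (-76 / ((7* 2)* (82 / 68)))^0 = 1.35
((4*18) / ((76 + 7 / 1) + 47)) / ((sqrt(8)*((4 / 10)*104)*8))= 9*sqrt(2) / 21632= 0.00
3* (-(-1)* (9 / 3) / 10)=0.90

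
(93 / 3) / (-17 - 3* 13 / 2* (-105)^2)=-62 / 430009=-0.00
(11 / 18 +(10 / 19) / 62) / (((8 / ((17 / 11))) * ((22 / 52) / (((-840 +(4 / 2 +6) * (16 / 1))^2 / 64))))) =2240.98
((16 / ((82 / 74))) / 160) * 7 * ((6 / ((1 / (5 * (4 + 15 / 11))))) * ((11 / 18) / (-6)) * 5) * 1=-76405 / 1476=-51.76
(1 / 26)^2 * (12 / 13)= 0.00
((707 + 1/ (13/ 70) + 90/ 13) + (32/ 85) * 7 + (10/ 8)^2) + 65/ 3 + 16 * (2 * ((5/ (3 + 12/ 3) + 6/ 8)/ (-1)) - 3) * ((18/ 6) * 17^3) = -518809688323/ 371280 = -1397354.26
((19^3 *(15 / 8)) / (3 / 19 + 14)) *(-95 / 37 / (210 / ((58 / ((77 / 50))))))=-8975858875 / 21458668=-418.29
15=15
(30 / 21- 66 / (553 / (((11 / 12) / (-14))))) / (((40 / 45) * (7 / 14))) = 200169 / 61936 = 3.23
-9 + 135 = 126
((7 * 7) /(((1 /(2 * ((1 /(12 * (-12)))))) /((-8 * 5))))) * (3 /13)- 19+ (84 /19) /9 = -3020 /247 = -12.23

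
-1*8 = -8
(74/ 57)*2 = 148/ 57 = 2.60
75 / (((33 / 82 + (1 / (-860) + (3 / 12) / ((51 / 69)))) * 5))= 20.28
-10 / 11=-0.91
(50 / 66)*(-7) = -175 / 33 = -5.30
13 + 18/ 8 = 15.25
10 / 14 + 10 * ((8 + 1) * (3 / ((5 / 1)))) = 383 / 7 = 54.71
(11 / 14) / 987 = 11 / 13818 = 0.00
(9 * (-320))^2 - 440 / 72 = 74649545 / 9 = 8294393.89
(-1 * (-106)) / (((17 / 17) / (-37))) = -3922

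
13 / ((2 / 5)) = 65 / 2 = 32.50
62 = 62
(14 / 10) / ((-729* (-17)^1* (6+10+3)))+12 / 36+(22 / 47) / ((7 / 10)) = 388130408 / 387343215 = 1.00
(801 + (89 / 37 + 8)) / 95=8.54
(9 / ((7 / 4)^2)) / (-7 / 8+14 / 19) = -7296 / 343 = -21.27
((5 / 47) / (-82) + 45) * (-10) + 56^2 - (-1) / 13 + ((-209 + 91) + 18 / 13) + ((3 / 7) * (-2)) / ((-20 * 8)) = 36046102513 / 14028560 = 2569.48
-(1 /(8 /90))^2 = -2025 /16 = -126.56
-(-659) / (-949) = -659 / 949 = -0.69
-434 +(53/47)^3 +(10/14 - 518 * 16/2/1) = -3325550604/726761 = -4575.85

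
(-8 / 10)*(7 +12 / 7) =-244 / 35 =-6.97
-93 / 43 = -2.16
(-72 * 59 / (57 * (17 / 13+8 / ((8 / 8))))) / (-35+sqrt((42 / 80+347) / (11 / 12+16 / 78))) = 92040 * sqrt(37949730) / 3682103689+1127490000 / 3682103689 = 0.46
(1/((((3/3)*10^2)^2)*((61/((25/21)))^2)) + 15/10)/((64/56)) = 39383065/30006144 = 1.31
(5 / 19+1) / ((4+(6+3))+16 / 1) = 0.04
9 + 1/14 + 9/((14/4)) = 163/14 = 11.64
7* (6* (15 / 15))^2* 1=252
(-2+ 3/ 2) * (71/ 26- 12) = 241/ 52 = 4.63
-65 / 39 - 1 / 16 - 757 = -36419 / 48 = -758.73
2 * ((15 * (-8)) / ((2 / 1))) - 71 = -191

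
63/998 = 0.06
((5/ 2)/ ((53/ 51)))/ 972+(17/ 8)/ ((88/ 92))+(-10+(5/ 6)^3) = -5437997/ 755568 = -7.20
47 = 47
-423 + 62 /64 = -13505 /32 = -422.03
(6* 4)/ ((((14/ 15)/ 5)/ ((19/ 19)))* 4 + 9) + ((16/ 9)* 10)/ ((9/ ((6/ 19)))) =1157320/ 375003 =3.09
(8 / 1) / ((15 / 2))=16 / 15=1.07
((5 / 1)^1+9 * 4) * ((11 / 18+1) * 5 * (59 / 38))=350755 / 684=512.80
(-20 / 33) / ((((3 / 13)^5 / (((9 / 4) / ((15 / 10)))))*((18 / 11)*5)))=-371293 / 2187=-169.77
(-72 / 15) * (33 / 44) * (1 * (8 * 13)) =-1872 / 5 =-374.40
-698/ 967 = -0.72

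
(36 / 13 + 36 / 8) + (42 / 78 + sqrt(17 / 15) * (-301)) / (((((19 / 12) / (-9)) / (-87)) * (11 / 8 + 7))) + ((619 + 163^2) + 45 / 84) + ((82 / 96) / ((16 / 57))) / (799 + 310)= 895469323509729 / 32888291072 - 7541856 * sqrt(255) / 6365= 8306.35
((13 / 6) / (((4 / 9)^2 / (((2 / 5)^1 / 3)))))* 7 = 819 / 80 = 10.24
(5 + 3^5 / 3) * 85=7310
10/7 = 1.43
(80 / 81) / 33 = 80 / 2673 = 0.03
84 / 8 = 21 / 2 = 10.50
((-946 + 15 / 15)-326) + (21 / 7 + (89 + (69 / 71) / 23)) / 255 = -4600984 / 3621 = -1270.64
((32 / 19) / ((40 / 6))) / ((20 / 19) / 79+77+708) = 1896 / 5891525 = 0.00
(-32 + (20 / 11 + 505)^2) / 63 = 31076753 / 7623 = 4076.71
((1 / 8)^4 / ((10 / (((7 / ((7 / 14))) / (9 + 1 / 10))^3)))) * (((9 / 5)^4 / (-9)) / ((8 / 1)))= -729 / 56243200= -0.00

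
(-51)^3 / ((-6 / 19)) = 840123 / 2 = 420061.50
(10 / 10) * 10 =10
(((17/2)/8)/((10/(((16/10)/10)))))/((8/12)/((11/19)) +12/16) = 561/62750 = 0.01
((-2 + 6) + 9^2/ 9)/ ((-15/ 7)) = -91/ 15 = -6.07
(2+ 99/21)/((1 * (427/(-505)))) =-23735/2989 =-7.94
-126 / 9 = -14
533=533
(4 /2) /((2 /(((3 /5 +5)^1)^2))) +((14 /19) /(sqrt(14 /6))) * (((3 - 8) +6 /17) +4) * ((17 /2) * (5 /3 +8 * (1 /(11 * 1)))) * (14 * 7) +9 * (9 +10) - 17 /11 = 55224 /275 - 7742 * sqrt(21) /57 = -421.61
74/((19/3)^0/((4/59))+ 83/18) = 2664/697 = 3.82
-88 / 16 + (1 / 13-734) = -19225 / 26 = -739.42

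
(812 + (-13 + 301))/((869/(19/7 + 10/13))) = 31700/7189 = 4.41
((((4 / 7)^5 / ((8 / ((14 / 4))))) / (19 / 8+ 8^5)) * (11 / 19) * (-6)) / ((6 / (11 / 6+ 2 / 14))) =-21248 / 22831990167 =-0.00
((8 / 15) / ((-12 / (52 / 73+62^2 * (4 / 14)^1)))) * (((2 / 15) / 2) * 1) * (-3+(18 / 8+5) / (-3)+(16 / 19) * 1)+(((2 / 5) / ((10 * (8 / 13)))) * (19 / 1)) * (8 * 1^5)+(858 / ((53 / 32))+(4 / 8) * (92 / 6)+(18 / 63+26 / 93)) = 1186679718146 / 2153504745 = 551.05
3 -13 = -10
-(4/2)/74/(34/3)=-3/1258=-0.00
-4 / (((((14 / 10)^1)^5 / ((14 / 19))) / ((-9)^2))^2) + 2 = -1020994063678 / 2081093161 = -490.60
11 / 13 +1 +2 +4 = 102 / 13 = 7.85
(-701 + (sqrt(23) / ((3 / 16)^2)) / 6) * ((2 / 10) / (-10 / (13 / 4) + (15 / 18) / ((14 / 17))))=765492 / 11275-46592 * sqrt(23) / 101475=65.69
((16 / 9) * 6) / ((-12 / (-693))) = 616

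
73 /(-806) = -73 /806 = -0.09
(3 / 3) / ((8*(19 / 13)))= 0.09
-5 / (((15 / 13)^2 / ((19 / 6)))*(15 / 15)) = -3211 / 270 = -11.89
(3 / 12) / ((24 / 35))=35 / 96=0.36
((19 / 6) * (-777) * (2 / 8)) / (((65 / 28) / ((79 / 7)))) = -388759 / 130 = -2990.45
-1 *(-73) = 73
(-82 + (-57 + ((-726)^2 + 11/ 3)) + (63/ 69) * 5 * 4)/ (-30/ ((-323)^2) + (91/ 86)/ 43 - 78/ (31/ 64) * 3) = -434870054287991732/ 398652975123987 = -1090.85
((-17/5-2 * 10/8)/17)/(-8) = 0.04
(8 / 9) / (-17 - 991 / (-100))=-0.13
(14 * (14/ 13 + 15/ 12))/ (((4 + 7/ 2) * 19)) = 847/ 3705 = 0.23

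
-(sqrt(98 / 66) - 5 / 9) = 5 / 9 - 7* sqrt(33) / 33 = -0.66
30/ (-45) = -2/ 3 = -0.67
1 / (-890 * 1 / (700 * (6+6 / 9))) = -1400 / 267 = -5.24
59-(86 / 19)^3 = -231375 / 6859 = -33.73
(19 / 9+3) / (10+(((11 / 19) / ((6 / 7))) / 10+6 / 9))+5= 201035 / 36711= 5.48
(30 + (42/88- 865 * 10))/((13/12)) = -1137777/143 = -7956.48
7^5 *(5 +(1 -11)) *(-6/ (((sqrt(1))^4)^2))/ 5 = 100842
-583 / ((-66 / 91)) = 4823 / 6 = 803.83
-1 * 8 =-8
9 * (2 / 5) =18 / 5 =3.60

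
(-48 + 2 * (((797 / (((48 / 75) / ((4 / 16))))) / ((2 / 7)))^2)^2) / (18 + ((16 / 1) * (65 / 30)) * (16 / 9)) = 10217608178465970621387 / 288568115200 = 35407959647.19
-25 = -25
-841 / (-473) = 841 / 473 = 1.78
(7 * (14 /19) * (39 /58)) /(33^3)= 637 /6600429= 0.00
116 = 116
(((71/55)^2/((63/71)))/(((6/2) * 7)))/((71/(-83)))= -418403/4002075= -0.10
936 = 936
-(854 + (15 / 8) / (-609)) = -1386891 / 1624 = -854.00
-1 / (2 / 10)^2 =-25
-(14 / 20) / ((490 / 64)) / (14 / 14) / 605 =-16 / 105875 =-0.00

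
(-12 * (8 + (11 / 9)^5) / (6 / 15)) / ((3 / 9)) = -6334430 / 6561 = -965.47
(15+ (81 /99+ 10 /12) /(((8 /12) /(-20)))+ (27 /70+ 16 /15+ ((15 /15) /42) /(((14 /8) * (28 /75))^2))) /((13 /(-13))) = 33.04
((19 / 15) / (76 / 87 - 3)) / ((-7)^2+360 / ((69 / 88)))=-437 / 372775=-0.00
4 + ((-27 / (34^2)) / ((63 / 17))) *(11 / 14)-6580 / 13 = -43503021 / 86632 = -502.16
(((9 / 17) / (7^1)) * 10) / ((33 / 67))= 1.54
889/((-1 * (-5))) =889/5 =177.80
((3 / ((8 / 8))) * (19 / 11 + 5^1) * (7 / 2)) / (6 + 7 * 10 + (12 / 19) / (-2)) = 0.93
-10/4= -5/2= -2.50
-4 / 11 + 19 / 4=193 / 44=4.39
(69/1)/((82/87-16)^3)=-45436707/2248091000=-0.02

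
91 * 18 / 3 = 546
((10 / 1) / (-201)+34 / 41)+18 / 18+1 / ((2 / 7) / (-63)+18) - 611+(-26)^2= 4371053161 / 65400576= 66.84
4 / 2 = 2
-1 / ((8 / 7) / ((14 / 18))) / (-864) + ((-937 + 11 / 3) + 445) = -30378191 / 62208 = -488.33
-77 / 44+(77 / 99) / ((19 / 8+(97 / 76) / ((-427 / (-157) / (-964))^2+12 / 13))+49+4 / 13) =-1800628911344282047 / 1037621316940645284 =-1.74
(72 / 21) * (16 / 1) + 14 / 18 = 3505 / 63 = 55.63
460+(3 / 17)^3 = 2260007 / 4913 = 460.01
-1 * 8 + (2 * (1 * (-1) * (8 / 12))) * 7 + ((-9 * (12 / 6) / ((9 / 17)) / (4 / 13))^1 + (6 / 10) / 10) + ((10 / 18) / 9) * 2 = -127.65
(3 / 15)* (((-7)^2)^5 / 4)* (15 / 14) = 121060821 / 8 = 15132602.62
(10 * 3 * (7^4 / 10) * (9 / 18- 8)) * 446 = -24094035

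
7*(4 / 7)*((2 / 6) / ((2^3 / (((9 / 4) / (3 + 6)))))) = 1 / 24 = 0.04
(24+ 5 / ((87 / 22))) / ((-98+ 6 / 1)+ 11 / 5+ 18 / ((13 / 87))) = 142870 / 173391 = 0.82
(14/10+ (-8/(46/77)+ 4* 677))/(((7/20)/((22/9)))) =3031512/161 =18829.27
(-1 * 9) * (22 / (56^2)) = -99 / 1568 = -0.06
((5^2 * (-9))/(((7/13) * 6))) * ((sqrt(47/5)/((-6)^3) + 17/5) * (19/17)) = -3705/14 + 1235 * sqrt(235)/17136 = -263.54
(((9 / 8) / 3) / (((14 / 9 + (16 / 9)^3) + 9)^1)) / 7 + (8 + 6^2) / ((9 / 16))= 78.23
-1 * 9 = -9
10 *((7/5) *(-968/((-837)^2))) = -13552/700569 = -0.02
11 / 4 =2.75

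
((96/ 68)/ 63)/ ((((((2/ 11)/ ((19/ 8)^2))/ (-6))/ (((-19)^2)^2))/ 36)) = -4657542219/ 238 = -19569505.12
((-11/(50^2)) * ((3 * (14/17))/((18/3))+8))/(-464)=1573/19720000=0.00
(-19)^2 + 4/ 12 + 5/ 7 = 362.05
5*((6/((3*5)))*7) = 14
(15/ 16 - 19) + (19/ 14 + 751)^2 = 443762195/ 784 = 566023.21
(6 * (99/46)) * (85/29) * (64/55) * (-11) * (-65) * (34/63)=79347840/4669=16994.61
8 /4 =2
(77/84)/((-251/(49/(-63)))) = 77/27108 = 0.00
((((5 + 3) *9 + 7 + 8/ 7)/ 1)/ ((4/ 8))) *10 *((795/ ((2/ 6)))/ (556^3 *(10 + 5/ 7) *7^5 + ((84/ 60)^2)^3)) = 418120312500/ 3385289889975823543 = 0.00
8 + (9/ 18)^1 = 17/ 2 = 8.50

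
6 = 6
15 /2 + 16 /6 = 61 /6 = 10.17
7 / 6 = 1.17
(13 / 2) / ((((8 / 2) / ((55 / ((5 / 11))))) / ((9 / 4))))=14157 / 32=442.41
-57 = -57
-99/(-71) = 99/71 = 1.39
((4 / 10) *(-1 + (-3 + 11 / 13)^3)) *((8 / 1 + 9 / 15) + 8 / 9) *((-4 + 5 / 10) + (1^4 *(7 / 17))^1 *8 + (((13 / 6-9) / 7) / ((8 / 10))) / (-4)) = -1669009837 / 403369200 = -4.14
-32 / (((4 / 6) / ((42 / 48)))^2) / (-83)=441 / 664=0.66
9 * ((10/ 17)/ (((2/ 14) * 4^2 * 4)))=315/ 544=0.58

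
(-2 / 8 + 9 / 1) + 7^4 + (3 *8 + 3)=9747 / 4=2436.75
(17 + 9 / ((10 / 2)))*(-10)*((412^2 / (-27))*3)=31911872 / 9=3545763.56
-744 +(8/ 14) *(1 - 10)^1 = -749.14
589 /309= 1.91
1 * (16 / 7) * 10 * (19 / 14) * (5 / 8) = 950 / 49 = 19.39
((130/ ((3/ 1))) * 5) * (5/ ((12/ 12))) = 3250/ 3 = 1083.33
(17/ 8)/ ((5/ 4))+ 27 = 287/ 10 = 28.70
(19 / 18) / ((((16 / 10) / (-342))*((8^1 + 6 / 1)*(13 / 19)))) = -34295 / 1456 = -23.55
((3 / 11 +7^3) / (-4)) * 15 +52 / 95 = -1344628 / 1045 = -1286.73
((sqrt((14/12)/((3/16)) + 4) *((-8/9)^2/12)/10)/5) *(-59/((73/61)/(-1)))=57584 *sqrt(23)/1330425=0.21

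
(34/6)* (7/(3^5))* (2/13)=238/9477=0.03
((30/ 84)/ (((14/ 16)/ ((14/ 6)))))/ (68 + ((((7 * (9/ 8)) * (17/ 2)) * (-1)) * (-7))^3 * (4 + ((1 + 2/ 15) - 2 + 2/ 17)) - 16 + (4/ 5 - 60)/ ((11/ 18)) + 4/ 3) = 4505600/ 1582190637738529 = 0.00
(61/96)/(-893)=-61/85728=-0.00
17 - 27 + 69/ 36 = -97/ 12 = -8.08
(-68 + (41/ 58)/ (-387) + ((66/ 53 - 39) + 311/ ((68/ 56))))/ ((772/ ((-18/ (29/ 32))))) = -24327038408/ 6288492559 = -3.87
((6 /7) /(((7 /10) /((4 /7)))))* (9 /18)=120 /343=0.35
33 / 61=0.54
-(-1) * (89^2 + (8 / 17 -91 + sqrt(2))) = sqrt(2) + 133118 / 17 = 7831.88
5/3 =1.67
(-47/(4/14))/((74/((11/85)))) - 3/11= -77549/138380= -0.56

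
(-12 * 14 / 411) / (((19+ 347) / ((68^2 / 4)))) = -32368 / 25071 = -1.29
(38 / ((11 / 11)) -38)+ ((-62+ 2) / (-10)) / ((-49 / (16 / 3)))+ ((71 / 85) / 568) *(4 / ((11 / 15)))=-11821 / 18326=-0.65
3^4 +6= 87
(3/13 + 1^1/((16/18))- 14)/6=-1315/624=-2.11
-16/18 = -8/9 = -0.89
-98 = -98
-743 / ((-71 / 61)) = 45323 / 71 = 638.35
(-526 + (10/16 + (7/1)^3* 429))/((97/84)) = 24632433/194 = 126971.30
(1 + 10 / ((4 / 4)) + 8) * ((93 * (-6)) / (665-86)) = -3534 / 193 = -18.31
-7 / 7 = -1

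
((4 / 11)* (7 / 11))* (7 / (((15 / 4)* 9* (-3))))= -784 / 49005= -0.02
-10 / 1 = -10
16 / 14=8 / 7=1.14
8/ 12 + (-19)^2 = 1085/ 3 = 361.67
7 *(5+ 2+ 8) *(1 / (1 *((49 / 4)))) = 60 / 7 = 8.57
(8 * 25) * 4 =800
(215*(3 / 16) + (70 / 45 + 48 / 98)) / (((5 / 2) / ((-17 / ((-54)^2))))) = -5080909 / 51438240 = -0.10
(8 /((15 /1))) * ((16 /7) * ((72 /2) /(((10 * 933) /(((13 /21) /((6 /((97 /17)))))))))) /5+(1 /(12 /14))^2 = 1587406507 /1165783500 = 1.36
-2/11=-0.18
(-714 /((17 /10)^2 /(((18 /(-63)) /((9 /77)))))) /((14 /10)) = 22000 /51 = 431.37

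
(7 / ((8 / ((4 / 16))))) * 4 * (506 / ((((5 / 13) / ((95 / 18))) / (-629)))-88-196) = -275165765 / 72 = -3821746.74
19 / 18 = 1.06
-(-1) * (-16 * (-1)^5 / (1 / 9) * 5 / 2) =360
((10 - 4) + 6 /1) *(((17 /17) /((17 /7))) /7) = 12 /17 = 0.71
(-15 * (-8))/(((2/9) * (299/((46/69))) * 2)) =180/299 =0.60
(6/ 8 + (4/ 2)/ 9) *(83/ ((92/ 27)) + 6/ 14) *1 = 26605/ 1104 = 24.10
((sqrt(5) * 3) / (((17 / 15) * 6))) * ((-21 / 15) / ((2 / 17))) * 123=-2583 * sqrt(5) / 4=-1443.94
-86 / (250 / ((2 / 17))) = -86 / 2125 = -0.04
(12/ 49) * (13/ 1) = 3.18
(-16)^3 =-4096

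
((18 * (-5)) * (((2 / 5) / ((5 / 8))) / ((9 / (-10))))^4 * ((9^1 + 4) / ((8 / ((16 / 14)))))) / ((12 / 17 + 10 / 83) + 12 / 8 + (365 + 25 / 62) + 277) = -1192509833216 / 17988787506375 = -0.07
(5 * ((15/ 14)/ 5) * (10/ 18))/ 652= 25/ 27384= 0.00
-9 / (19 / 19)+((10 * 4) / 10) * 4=7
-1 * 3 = -3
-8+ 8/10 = -36/5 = -7.20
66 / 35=1.89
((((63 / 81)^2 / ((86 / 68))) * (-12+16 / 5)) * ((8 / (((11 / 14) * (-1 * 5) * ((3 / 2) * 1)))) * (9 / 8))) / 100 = 46648 / 725625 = 0.06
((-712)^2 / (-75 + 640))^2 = 256992219136 / 319225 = 805050.42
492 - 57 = 435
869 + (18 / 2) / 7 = 6092 / 7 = 870.29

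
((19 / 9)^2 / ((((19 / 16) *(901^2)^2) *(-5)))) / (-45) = 304 / 12010655239128225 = 0.00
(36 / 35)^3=46656 / 42875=1.09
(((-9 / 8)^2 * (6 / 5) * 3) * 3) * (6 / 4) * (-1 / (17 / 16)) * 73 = -478953 / 340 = -1408.69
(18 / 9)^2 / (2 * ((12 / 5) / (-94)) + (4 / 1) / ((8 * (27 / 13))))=50760 / 2407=21.09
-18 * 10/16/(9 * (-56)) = 0.02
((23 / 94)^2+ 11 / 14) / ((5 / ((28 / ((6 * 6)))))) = 52301 / 397620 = 0.13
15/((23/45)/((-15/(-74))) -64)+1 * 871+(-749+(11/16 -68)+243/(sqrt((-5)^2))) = 171043987/1659920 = 103.04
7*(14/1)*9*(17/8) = 1874.25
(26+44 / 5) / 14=87 / 35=2.49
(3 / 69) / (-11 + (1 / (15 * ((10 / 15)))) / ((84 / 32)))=-105 / 26473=-0.00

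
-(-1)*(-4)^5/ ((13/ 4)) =-4096/ 13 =-315.08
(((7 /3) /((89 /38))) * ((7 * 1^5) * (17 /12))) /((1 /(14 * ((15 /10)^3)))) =332367 /712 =466.81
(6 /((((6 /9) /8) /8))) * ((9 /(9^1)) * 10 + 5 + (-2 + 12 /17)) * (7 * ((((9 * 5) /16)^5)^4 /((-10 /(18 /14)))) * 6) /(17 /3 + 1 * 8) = -39387981069164900881795063018798828125 /13165957754240570855784448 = -2991653308053.38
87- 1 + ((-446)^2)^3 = 7870623759839382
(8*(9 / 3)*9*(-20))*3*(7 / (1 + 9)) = -9072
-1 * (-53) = 53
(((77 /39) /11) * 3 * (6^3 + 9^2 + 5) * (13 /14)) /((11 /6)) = 906 /11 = 82.36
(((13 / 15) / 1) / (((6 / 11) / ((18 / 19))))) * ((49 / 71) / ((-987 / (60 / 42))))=-286 / 190209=-0.00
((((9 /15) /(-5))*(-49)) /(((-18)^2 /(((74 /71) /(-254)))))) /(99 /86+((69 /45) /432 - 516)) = 935508 /6467735896735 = 0.00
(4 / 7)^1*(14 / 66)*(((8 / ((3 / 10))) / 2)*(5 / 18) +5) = 940 / 891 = 1.05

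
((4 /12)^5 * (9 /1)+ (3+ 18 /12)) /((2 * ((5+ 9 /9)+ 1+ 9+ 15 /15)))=245 /1836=0.13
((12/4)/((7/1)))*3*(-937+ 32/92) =-1204.27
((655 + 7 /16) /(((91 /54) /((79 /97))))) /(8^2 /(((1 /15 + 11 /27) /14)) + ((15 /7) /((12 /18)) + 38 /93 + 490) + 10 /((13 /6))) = 2080295703 /15684248548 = 0.13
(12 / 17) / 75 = 4 / 425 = 0.01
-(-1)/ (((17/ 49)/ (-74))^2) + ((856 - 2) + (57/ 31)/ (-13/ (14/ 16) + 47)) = 31142674087/ 671925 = 46348.44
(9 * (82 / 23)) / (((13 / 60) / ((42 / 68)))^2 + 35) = 292912200 / 320627843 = 0.91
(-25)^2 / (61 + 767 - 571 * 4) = -625 / 1456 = -0.43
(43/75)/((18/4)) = 0.13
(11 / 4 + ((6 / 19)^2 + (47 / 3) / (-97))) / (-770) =-161371 / 46222440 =-0.00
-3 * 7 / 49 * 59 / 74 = -177 / 518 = -0.34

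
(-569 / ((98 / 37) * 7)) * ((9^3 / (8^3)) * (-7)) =15347637 / 50176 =305.88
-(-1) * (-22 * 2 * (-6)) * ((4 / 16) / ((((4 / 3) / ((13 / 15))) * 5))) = 429 / 50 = 8.58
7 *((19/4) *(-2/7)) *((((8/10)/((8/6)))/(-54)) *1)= 19/180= 0.11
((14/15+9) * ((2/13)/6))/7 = 149/4095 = 0.04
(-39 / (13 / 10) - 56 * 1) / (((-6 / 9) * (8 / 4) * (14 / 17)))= 2193 / 28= 78.32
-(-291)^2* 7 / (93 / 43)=-8496327 / 31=-274075.06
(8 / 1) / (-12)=-2 / 3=-0.67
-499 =-499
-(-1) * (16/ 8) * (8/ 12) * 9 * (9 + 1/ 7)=109.71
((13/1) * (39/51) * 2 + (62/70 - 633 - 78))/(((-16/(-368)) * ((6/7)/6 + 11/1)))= -1574304/1105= -1424.71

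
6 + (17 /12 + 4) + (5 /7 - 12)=11 /84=0.13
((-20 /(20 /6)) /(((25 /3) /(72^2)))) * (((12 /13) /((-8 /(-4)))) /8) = -69984 /325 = -215.34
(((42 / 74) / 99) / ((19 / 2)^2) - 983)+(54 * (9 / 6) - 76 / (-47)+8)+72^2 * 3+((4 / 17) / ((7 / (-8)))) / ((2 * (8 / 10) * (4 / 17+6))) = 112672118819668 / 7685898297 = 14659.59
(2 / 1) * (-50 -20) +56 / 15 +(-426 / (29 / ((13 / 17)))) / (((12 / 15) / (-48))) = 3976508 / 7395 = 537.73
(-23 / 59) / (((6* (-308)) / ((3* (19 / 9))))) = 437 / 327096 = 0.00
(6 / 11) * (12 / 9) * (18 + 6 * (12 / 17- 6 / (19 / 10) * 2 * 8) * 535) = -413196048 / 3553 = -116294.98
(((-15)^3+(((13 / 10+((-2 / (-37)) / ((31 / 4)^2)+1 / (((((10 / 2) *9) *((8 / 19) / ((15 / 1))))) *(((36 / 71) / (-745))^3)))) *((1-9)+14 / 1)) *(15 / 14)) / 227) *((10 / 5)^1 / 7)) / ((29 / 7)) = -71419227981977330419 / 14561134242048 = -4904784.67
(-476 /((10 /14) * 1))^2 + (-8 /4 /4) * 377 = 22195023 /50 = 443900.46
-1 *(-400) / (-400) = -1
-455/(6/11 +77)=-5005/853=-5.87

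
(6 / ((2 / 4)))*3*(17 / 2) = 306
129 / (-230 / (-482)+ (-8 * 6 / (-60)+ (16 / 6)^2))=1399005 / 90971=15.38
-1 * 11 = -11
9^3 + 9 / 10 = 7299 / 10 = 729.90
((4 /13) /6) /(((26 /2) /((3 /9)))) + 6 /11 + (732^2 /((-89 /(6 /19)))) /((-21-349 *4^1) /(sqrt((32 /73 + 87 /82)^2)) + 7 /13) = 7980653211171508 /3117941144891001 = 2.56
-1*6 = -6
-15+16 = 1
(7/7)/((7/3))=3/7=0.43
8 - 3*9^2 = -235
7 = 7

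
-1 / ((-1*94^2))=1 / 8836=0.00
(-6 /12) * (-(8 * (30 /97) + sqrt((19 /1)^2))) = 10.74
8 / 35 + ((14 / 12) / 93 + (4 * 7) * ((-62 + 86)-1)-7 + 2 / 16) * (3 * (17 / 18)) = 846251281 / 468720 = 1805.45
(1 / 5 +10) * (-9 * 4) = -367.20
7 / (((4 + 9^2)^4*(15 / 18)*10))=21 / 1305015625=0.00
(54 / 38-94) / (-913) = 0.10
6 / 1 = 6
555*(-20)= -11100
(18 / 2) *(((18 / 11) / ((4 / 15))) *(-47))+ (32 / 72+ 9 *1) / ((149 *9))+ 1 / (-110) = -1723001972 / 663795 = -2595.68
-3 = -3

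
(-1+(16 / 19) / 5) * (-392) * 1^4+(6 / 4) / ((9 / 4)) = 93094 / 285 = 326.65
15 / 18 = 5 / 6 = 0.83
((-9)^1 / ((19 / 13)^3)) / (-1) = 19773 / 6859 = 2.88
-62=-62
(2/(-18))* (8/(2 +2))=-2/9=-0.22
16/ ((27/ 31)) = 496/ 27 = 18.37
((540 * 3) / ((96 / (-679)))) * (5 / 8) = -458325 / 64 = -7161.33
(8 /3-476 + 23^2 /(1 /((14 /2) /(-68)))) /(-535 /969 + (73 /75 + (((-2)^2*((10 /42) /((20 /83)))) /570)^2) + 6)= -257115187035 /3128152141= -82.19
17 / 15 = 1.13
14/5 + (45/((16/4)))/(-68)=3583/1360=2.63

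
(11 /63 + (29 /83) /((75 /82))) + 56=7393363 /130725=56.56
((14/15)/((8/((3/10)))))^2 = 49/40000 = 0.00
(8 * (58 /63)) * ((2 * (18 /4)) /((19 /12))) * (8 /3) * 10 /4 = 37120 /133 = 279.10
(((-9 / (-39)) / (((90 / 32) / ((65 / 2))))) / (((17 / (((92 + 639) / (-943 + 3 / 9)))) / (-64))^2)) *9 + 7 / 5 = 514710463 / 2499245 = 205.95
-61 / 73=-0.84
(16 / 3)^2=256 / 9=28.44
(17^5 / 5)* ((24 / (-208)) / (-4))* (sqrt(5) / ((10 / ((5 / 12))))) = 1419857* sqrt(5) / 4160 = 763.20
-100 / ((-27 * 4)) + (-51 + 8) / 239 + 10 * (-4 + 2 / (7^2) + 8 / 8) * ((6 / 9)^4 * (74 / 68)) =-90548614 / 16126047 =-5.62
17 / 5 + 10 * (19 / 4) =509 / 10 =50.90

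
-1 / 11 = -0.09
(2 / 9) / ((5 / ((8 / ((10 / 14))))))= 112 / 225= 0.50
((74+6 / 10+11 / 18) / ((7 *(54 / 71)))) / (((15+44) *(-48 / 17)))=-1167169 / 13763520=-0.08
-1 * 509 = -509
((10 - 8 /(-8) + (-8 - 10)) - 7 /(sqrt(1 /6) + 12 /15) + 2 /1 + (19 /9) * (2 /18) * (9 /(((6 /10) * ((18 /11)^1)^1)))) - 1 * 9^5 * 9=-18338409721 /34506 + 175 * sqrt(6) /71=-531449.64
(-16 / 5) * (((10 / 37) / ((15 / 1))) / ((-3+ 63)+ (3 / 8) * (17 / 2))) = -512 / 561105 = -0.00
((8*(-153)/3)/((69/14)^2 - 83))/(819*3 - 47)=39984/13865935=0.00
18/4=9/2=4.50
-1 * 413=-413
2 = 2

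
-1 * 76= -76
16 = 16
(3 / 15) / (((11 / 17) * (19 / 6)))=102 / 1045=0.10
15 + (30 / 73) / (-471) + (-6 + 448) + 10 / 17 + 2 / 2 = 89349786 / 194837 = 458.59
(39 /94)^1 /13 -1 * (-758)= 758.03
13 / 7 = 1.86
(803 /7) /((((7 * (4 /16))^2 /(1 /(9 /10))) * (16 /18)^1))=16060 /343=46.82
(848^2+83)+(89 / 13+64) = 9350352 / 13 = 719257.85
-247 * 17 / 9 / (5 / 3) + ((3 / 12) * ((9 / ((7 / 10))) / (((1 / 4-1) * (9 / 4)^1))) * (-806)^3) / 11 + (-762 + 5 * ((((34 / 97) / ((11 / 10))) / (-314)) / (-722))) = 90666770.36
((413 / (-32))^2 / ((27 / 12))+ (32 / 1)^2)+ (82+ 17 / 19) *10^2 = 410947435 / 43776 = 9387.51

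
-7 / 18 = -0.39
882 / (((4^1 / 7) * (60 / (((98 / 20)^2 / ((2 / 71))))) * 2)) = 175414659 / 16000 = 10963.42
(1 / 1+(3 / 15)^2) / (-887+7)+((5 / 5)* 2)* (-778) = -17116013 / 11000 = -1556.00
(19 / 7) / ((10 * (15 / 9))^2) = 171 / 17500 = 0.01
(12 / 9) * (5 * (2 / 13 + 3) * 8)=6560 / 39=168.21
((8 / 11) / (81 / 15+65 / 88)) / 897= 0.00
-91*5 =-455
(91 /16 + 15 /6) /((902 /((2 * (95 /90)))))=2489 /129888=0.02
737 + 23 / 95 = 737.24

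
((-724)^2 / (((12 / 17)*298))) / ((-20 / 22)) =-6126307 / 2235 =-2741.08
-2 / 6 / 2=-1 / 6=-0.17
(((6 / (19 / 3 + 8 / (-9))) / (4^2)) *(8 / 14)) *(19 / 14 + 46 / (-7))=-0.21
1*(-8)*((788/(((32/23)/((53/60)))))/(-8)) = 240143/480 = 500.30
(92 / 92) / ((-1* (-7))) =1 / 7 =0.14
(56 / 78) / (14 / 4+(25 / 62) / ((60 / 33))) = 6944 / 35997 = 0.19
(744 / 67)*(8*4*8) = 190464 / 67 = 2842.75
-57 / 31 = -1.84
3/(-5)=-3/5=-0.60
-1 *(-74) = 74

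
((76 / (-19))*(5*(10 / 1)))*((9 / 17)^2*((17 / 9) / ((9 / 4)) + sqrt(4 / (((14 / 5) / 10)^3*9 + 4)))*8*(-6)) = 38400 / 17 + 194400000*sqrt(65587) / 18954643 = 4885.40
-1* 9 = -9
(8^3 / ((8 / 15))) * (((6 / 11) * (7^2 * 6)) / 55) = 338688 / 121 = 2799.07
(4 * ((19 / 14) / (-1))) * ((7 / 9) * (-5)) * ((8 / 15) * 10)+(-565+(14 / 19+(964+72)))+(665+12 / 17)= 10901558 / 8721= 1250.04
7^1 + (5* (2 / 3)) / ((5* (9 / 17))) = 223 / 27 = 8.26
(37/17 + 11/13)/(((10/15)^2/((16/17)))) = 24048/3757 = 6.40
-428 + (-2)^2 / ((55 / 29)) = -23424 / 55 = -425.89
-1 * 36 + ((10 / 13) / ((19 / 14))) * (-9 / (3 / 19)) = -68.31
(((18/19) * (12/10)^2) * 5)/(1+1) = 324/95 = 3.41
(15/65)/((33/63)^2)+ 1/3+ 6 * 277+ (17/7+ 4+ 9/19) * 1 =1048185202/627627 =1670.08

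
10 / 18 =5 / 9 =0.56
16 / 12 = 4 / 3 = 1.33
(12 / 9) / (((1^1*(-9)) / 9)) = -4 / 3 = -1.33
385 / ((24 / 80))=3850 / 3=1283.33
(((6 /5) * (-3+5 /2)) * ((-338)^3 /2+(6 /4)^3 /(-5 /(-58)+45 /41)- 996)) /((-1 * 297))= -217410660217 /5573700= -39006.52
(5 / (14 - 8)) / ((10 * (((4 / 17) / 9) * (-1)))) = -51 / 16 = -3.19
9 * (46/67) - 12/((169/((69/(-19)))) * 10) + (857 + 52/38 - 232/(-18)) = 8494856347/9681165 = 877.46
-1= -1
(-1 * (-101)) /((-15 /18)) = -606 /5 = -121.20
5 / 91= 0.05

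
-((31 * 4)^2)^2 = -236421376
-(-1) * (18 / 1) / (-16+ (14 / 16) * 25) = 144 / 47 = 3.06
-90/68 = -45/34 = -1.32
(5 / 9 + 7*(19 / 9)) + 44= 178 / 3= 59.33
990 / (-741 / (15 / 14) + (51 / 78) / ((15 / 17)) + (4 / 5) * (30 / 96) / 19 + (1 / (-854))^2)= -267509462220 / 186674537851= -1.43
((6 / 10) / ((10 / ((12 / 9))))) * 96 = 7.68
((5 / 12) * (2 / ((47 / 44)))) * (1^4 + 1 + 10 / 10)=110 / 47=2.34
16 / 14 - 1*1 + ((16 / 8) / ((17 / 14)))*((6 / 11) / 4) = 481 / 1309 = 0.37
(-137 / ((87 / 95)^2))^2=1528746780625 / 57289761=26684.47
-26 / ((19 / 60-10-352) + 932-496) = -0.35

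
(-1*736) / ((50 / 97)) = -35696 / 25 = -1427.84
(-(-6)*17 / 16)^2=2601 / 64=40.64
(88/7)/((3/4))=352/21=16.76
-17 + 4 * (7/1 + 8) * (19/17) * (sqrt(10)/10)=-17 + 114 * sqrt(10)/17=4.21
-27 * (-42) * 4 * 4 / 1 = 18144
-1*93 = -93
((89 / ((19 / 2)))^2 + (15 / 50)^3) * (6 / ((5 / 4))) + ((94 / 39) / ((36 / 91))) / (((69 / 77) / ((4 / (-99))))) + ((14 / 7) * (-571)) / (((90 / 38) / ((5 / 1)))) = -7527335819653 / 3783054375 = -1989.75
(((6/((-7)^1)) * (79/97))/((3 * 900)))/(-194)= 79/59276700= 0.00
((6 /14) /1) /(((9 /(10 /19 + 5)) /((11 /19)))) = 55 /361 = 0.15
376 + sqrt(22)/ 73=376.06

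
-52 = -52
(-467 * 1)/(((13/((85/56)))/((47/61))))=-1865665/44408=-42.01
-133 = -133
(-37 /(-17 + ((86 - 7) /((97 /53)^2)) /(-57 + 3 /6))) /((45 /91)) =3579851639 /833332995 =4.30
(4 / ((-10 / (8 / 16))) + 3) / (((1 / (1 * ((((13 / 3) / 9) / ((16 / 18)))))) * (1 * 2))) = 91 / 120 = 0.76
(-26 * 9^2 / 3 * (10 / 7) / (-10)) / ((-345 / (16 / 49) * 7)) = -3744 / 276115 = -0.01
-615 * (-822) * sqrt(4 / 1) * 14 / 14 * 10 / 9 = 1123400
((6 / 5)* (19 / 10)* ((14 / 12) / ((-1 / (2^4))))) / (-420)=38 / 375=0.10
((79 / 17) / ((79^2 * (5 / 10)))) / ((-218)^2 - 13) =2 / 63807273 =0.00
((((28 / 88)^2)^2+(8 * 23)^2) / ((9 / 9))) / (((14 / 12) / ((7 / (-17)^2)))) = 23792920611 / 33849992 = 702.89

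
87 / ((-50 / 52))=-2262 / 25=-90.48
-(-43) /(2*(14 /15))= 645 /28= 23.04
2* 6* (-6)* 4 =-288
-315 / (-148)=315 / 148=2.13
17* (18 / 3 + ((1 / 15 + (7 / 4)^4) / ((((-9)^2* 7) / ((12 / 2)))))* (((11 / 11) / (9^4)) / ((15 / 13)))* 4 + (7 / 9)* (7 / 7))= 1028736074291 / 8928208800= 115.22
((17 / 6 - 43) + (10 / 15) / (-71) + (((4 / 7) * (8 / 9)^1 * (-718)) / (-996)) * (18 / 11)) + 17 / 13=-1354475075 / 35393358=-38.27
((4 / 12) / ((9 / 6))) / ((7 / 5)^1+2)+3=469 / 153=3.07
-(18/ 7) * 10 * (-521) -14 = 93682/ 7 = 13383.14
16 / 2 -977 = -969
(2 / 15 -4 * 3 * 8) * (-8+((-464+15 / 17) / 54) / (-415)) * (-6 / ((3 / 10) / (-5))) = 8742715012 / 114291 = 76495.22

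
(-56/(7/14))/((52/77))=-2156/13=-165.85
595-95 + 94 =594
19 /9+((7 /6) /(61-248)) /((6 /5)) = 14177 /6732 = 2.11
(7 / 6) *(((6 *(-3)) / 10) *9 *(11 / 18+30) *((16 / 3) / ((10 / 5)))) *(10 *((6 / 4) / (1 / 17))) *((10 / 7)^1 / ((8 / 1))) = -140505 / 2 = -70252.50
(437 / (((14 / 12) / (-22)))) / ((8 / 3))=-43263 / 14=-3090.21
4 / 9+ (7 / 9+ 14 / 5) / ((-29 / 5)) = -5 / 29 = -0.17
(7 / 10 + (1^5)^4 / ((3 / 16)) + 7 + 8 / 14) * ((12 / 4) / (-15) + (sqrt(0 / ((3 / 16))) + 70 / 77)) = 37141 / 3850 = 9.65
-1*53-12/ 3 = -57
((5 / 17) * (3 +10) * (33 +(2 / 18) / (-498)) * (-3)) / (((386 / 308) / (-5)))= 3701322625 / 2450907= 1510.18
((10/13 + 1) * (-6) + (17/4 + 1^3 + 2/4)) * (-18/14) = 2277/364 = 6.26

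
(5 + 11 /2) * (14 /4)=147 /4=36.75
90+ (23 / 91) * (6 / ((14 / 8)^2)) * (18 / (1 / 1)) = 441054 / 4459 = 98.91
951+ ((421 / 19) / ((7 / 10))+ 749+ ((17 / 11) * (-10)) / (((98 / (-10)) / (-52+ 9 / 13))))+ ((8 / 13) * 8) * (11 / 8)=220669468 / 133133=1657.51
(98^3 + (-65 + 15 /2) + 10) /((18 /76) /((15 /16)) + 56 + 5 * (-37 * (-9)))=178817455 /327038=546.78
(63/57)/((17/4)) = 84/323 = 0.26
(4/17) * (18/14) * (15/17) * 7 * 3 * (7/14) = 810/289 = 2.80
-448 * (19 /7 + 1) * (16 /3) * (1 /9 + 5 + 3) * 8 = -15548416 /27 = -575867.26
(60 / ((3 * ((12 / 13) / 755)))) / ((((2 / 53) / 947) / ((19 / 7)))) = 46799343175 / 42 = 1114270075.60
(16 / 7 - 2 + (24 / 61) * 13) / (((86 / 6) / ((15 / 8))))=51885 / 73444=0.71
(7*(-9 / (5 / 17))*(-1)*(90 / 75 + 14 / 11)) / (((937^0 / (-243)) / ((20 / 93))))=-47192544 / 1705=-27678.91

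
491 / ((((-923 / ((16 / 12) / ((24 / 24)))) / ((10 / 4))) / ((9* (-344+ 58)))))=324060 / 71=4564.23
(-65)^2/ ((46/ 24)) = 50700/ 23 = 2204.35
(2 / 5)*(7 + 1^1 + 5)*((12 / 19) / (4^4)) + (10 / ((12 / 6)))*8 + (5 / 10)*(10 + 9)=150519 / 3040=49.51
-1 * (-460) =460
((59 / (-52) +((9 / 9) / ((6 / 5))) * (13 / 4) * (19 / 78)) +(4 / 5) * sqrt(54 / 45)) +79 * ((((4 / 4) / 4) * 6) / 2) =4 * sqrt(30) / 25 +110027 / 1872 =59.65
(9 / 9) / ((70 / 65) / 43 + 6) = 559 / 3368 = 0.17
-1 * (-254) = 254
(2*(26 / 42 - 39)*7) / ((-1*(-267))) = -1612 / 801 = -2.01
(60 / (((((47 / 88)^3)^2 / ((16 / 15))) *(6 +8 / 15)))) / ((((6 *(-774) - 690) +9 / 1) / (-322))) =683602815746048 / 26786350092565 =25.52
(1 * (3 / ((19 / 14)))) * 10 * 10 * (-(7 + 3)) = -42000 / 19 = -2210.53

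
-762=-762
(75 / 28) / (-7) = -75 / 196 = -0.38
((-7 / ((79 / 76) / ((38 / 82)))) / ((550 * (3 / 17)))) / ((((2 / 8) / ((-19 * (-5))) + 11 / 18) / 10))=-39178608 / 74785271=-0.52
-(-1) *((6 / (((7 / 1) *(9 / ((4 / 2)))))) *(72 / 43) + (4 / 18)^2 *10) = 19816 / 24381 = 0.81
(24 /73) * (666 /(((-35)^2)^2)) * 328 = 0.05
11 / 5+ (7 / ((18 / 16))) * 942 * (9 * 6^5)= 2050997771 / 5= 410199554.20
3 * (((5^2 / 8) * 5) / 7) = 375 / 56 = 6.70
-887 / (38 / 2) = -887 / 19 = -46.68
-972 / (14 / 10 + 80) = -4860 / 407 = -11.94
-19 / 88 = -0.22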